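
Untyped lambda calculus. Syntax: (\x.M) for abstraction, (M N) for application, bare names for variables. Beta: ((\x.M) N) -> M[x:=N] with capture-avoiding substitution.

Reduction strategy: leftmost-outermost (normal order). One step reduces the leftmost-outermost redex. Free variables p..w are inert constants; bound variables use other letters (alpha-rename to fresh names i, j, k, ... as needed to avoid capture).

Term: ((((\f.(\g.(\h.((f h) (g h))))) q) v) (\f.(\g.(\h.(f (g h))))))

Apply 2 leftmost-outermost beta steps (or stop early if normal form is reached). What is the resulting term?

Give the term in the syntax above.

Answer: ((\h.((q h) (v h))) (\f.(\g.(\h.(f (g h))))))

Derivation:
Step 0: ((((\f.(\g.(\h.((f h) (g h))))) q) v) (\f.(\g.(\h.(f (g h))))))
Step 1: (((\g.(\h.((q h) (g h)))) v) (\f.(\g.(\h.(f (g h))))))
Step 2: ((\h.((q h) (v h))) (\f.(\g.(\h.(f (g h))))))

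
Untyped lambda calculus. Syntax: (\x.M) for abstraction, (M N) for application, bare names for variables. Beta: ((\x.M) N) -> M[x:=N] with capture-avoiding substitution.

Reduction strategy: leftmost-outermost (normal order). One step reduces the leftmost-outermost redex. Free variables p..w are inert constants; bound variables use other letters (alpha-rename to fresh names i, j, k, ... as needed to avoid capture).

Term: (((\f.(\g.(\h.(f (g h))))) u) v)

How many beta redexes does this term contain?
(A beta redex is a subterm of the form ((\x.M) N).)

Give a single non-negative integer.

Answer: 1

Derivation:
Term: (((\f.(\g.(\h.(f (g h))))) u) v)
  Redex: ((\f.(\g.(\h.(f (g h))))) u)
Total redexes: 1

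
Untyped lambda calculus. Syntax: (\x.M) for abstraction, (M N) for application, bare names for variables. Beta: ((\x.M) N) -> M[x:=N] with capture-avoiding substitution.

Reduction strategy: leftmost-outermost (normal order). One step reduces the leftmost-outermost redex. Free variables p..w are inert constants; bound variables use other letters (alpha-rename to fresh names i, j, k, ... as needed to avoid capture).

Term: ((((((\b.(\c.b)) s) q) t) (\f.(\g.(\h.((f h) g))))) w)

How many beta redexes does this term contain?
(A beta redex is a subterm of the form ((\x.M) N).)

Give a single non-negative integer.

Term: ((((((\b.(\c.b)) s) q) t) (\f.(\g.(\h.((f h) g))))) w)
  Redex: ((\b.(\c.b)) s)
Total redexes: 1

Answer: 1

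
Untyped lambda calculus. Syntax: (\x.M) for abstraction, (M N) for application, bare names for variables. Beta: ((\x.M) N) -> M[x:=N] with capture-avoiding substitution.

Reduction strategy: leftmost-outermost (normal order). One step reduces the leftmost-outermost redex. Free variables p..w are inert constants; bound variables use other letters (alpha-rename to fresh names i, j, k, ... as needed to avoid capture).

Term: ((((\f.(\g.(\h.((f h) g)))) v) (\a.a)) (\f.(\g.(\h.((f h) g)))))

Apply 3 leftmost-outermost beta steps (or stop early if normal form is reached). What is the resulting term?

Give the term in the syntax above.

Answer: ((v (\f.(\g.(\h.((f h) g))))) (\a.a))

Derivation:
Step 0: ((((\f.(\g.(\h.((f h) g)))) v) (\a.a)) (\f.(\g.(\h.((f h) g)))))
Step 1: (((\g.(\h.((v h) g))) (\a.a)) (\f.(\g.(\h.((f h) g)))))
Step 2: ((\h.((v h) (\a.a))) (\f.(\g.(\h.((f h) g)))))
Step 3: ((v (\f.(\g.(\h.((f h) g))))) (\a.a))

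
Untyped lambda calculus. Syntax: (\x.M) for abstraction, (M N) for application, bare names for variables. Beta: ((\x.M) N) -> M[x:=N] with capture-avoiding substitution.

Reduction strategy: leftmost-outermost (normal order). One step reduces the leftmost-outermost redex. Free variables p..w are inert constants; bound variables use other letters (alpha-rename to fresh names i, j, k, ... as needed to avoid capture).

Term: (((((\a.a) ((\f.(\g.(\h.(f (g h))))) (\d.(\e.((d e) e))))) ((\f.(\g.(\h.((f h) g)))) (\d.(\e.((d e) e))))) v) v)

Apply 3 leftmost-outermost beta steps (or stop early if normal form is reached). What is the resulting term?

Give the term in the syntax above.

Step 0: (((((\a.a) ((\f.(\g.(\h.(f (g h))))) (\d.(\e.((d e) e))))) ((\f.(\g.(\h.((f h) g)))) (\d.(\e.((d e) e))))) v) v)
Step 1: (((((\f.(\g.(\h.(f (g h))))) (\d.(\e.((d e) e)))) ((\f.(\g.(\h.((f h) g)))) (\d.(\e.((d e) e))))) v) v)
Step 2: ((((\g.(\h.((\d.(\e.((d e) e))) (g h)))) ((\f.(\g.(\h.((f h) g)))) (\d.(\e.((d e) e))))) v) v)
Step 3: (((\h.((\d.(\e.((d e) e))) (((\f.(\g.(\h.((f h) g)))) (\d.(\e.((d e) e)))) h))) v) v)

Answer: (((\h.((\d.(\e.((d e) e))) (((\f.(\g.(\h.((f h) g)))) (\d.(\e.((d e) e)))) h))) v) v)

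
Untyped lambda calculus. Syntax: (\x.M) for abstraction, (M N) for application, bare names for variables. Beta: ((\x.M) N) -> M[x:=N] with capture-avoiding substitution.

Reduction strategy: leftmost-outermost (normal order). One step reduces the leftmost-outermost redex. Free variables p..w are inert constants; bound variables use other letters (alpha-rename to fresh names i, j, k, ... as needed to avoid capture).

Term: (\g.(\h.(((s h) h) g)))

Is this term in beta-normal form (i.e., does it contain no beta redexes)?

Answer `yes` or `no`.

Answer: yes

Derivation:
Term: (\g.(\h.(((s h) h) g)))
No beta redexes found.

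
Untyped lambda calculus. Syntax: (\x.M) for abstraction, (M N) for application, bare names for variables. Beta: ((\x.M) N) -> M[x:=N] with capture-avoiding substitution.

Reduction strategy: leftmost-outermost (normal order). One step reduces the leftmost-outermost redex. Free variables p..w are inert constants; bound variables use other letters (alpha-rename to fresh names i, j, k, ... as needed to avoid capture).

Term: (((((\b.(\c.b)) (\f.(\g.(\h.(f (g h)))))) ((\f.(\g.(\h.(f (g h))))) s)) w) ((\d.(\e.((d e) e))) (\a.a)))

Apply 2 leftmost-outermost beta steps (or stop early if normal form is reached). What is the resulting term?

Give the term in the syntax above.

Step 0: (((((\b.(\c.b)) (\f.(\g.(\h.(f (g h)))))) ((\f.(\g.(\h.(f (g h))))) s)) w) ((\d.(\e.((d e) e))) (\a.a)))
Step 1: ((((\c.(\f.(\g.(\h.(f (g h)))))) ((\f.(\g.(\h.(f (g h))))) s)) w) ((\d.(\e.((d e) e))) (\a.a)))
Step 2: (((\f.(\g.(\h.(f (g h))))) w) ((\d.(\e.((d e) e))) (\a.a)))

Answer: (((\f.(\g.(\h.(f (g h))))) w) ((\d.(\e.((d e) e))) (\a.a)))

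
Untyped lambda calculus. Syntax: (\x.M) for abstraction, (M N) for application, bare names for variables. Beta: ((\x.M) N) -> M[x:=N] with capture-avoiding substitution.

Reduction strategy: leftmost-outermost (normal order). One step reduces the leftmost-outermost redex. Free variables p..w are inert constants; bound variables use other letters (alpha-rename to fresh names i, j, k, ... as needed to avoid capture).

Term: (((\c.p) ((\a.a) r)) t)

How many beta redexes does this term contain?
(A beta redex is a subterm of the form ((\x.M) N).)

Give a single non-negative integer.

Answer: 2

Derivation:
Term: (((\c.p) ((\a.a) r)) t)
  Redex: ((\c.p) ((\a.a) r))
  Redex: ((\a.a) r)
Total redexes: 2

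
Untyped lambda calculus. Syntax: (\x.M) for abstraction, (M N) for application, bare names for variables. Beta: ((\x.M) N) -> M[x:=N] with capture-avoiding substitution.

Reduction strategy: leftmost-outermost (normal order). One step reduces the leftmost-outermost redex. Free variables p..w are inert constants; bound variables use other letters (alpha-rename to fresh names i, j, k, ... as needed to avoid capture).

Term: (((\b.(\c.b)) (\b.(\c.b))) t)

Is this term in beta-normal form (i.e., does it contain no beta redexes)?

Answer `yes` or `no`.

Term: (((\b.(\c.b)) (\b.(\c.b))) t)
Found 1 beta redex(es).

Answer: no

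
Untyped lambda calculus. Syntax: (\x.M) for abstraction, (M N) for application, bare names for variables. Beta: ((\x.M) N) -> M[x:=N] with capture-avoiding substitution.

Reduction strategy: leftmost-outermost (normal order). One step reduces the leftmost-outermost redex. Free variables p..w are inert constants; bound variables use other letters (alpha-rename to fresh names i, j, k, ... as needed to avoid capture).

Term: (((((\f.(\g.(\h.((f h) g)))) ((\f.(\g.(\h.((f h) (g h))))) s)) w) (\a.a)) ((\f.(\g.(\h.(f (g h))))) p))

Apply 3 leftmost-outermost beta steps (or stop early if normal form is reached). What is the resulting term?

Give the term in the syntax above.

Step 0: (((((\f.(\g.(\h.((f h) g)))) ((\f.(\g.(\h.((f h) (g h))))) s)) w) (\a.a)) ((\f.(\g.(\h.(f (g h))))) p))
Step 1: ((((\g.(\h.((((\f.(\g.(\h.((f h) (g h))))) s) h) g))) w) (\a.a)) ((\f.(\g.(\h.(f (g h))))) p))
Step 2: (((\h.((((\f.(\g.(\h.((f h) (g h))))) s) h) w)) (\a.a)) ((\f.(\g.(\h.(f (g h))))) p))
Step 3: (((((\f.(\g.(\h.((f h) (g h))))) s) (\a.a)) w) ((\f.(\g.(\h.(f (g h))))) p))

Answer: (((((\f.(\g.(\h.((f h) (g h))))) s) (\a.a)) w) ((\f.(\g.(\h.(f (g h))))) p))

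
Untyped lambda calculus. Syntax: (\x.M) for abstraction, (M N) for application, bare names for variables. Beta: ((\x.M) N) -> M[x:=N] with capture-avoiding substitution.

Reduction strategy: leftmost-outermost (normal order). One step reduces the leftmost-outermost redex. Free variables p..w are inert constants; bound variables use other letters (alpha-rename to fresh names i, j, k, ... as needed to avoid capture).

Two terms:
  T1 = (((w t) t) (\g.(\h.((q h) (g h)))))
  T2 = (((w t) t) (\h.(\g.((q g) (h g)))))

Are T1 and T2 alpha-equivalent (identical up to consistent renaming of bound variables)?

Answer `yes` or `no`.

Term 1: (((w t) t) (\g.(\h.((q h) (g h)))))
Term 2: (((w t) t) (\h.(\g.((q g) (h g)))))
Alpha-equivalence: compare structure up to binder renaming.
Result: True

Answer: yes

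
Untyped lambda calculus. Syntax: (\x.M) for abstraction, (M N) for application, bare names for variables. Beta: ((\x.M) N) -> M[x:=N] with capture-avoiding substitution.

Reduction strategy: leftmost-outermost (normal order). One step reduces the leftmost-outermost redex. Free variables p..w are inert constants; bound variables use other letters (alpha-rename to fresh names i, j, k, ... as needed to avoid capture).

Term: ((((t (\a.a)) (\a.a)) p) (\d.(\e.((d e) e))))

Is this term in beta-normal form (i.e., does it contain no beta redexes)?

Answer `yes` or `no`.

Term: ((((t (\a.a)) (\a.a)) p) (\d.(\e.((d e) e))))
No beta redexes found.

Answer: yes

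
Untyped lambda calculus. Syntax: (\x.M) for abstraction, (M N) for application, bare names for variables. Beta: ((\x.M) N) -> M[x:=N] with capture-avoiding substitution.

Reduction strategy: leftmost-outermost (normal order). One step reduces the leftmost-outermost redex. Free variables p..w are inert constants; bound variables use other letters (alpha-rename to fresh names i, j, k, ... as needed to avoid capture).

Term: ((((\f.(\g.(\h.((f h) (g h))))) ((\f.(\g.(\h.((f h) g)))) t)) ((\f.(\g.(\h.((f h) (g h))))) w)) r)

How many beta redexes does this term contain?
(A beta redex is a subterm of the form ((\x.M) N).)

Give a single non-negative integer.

Answer: 3

Derivation:
Term: ((((\f.(\g.(\h.((f h) (g h))))) ((\f.(\g.(\h.((f h) g)))) t)) ((\f.(\g.(\h.((f h) (g h))))) w)) r)
  Redex: ((\f.(\g.(\h.((f h) (g h))))) ((\f.(\g.(\h.((f h) g)))) t))
  Redex: ((\f.(\g.(\h.((f h) g)))) t)
  Redex: ((\f.(\g.(\h.((f h) (g h))))) w)
Total redexes: 3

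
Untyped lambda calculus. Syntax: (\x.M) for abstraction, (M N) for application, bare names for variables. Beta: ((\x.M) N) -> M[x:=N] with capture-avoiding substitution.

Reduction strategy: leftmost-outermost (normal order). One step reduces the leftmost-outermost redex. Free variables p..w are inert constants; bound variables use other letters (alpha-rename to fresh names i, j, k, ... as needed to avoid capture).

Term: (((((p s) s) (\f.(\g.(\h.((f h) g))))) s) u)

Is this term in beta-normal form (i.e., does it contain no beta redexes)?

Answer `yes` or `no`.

Term: (((((p s) s) (\f.(\g.(\h.((f h) g))))) s) u)
No beta redexes found.

Answer: yes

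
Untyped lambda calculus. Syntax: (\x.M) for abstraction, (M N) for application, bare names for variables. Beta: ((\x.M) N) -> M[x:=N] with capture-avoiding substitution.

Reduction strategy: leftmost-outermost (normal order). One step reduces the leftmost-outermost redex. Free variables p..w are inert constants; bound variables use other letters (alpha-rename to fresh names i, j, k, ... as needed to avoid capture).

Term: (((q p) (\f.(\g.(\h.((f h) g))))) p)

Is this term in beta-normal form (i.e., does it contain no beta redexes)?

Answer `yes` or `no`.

Term: (((q p) (\f.(\g.(\h.((f h) g))))) p)
No beta redexes found.

Answer: yes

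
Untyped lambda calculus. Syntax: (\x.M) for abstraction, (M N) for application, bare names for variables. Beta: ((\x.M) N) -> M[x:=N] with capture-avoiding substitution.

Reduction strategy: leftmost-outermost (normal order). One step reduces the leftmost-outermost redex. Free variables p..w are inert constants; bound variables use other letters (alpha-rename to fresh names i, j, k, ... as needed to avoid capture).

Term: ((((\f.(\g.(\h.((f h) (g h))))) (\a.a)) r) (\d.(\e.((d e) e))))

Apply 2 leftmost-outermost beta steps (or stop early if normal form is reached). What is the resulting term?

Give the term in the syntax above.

Answer: ((\h.(((\a.a) h) (r h))) (\d.(\e.((d e) e))))

Derivation:
Step 0: ((((\f.(\g.(\h.((f h) (g h))))) (\a.a)) r) (\d.(\e.((d e) e))))
Step 1: (((\g.(\h.(((\a.a) h) (g h)))) r) (\d.(\e.((d e) e))))
Step 2: ((\h.(((\a.a) h) (r h))) (\d.(\e.((d e) e))))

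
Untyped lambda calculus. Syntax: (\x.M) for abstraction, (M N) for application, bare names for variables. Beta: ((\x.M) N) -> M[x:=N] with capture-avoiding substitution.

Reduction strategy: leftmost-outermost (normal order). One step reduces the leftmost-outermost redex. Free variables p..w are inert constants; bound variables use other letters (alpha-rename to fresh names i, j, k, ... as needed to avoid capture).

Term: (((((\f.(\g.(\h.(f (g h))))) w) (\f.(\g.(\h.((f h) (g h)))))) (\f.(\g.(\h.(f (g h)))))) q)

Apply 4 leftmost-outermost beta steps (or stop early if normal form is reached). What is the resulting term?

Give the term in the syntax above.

Answer: ((w (\g.(\h.(((\f.(\g.(\h.(f (g h))))) h) (g h))))) q)

Derivation:
Step 0: (((((\f.(\g.(\h.(f (g h))))) w) (\f.(\g.(\h.((f h) (g h)))))) (\f.(\g.(\h.(f (g h)))))) q)
Step 1: ((((\g.(\h.(w (g h)))) (\f.(\g.(\h.((f h) (g h)))))) (\f.(\g.(\h.(f (g h)))))) q)
Step 2: (((\h.(w ((\f.(\g.(\h.((f h) (g h))))) h))) (\f.(\g.(\h.(f (g h)))))) q)
Step 3: ((w ((\f.(\g.(\h.((f h) (g h))))) (\f.(\g.(\h.(f (g h))))))) q)
Step 4: ((w (\g.(\h.(((\f.(\g.(\h.(f (g h))))) h) (g h))))) q)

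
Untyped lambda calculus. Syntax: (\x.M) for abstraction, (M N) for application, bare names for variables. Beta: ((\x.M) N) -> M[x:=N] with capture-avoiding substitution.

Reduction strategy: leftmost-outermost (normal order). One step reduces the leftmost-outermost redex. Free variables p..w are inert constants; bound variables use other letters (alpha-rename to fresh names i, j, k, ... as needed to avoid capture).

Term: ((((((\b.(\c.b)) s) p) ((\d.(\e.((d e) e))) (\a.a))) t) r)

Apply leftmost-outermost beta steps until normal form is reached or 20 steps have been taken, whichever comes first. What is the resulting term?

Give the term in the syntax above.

Answer: (((s (\e.(e e))) t) r)

Derivation:
Step 0: ((((((\b.(\c.b)) s) p) ((\d.(\e.((d e) e))) (\a.a))) t) r)
Step 1: (((((\c.s) p) ((\d.(\e.((d e) e))) (\a.a))) t) r)
Step 2: (((s ((\d.(\e.((d e) e))) (\a.a))) t) r)
Step 3: (((s (\e.(((\a.a) e) e))) t) r)
Step 4: (((s (\e.(e e))) t) r)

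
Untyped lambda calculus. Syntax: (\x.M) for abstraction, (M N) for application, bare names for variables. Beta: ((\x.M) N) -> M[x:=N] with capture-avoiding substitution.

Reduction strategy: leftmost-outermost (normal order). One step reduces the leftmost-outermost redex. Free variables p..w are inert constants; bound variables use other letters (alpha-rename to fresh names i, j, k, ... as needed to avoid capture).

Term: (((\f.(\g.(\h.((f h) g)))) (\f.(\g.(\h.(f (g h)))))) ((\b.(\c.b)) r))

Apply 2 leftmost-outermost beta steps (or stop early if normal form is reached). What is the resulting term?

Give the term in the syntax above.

Step 0: (((\f.(\g.(\h.((f h) g)))) (\f.(\g.(\h.(f (g h)))))) ((\b.(\c.b)) r))
Step 1: ((\g.(\h.(((\f.(\g.(\h.(f (g h))))) h) g))) ((\b.(\c.b)) r))
Step 2: (\h.(((\f.(\g.(\h.(f (g h))))) h) ((\b.(\c.b)) r)))

Answer: (\h.(((\f.(\g.(\h.(f (g h))))) h) ((\b.(\c.b)) r)))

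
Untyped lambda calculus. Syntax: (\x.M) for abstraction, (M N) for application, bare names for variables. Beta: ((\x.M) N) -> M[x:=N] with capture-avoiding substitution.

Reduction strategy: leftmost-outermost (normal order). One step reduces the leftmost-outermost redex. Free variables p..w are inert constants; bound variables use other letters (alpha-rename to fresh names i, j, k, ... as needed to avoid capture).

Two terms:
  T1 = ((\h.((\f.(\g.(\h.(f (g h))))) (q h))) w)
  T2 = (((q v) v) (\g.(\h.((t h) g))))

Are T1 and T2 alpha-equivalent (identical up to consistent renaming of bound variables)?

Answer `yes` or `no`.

Answer: no

Derivation:
Term 1: ((\h.((\f.(\g.(\h.(f (g h))))) (q h))) w)
Term 2: (((q v) v) (\g.(\h.((t h) g))))
Alpha-equivalence: compare structure up to binder renaming.
Result: False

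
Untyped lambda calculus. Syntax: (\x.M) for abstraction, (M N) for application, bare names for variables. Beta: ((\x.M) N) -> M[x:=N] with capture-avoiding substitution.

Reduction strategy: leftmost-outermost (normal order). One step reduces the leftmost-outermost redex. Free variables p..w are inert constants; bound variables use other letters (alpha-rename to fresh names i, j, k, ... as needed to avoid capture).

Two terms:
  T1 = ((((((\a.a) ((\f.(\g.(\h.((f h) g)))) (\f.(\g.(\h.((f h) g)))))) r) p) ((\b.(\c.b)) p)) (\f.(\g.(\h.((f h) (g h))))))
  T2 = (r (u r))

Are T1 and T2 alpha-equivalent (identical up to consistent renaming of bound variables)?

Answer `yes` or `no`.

Term 1: ((((((\a.a) ((\f.(\g.(\h.((f h) g)))) (\f.(\g.(\h.((f h) g)))))) r) p) ((\b.(\c.b)) p)) (\f.(\g.(\h.((f h) (g h))))))
Term 2: (r (u r))
Alpha-equivalence: compare structure up to binder renaming.
Result: False

Answer: no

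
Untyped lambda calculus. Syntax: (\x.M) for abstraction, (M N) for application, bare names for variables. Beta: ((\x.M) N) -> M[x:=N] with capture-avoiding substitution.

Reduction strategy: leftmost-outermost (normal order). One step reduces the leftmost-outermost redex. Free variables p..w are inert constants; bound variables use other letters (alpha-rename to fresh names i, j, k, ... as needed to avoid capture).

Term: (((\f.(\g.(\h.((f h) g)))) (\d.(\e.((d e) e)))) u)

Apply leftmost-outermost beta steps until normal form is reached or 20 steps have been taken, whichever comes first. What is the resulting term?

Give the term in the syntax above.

Step 0: (((\f.(\g.(\h.((f h) g)))) (\d.(\e.((d e) e)))) u)
Step 1: ((\g.(\h.(((\d.(\e.((d e) e))) h) g))) u)
Step 2: (\h.(((\d.(\e.((d e) e))) h) u))
Step 3: (\h.((\e.((h e) e)) u))
Step 4: (\h.((h u) u))

Answer: (\h.((h u) u))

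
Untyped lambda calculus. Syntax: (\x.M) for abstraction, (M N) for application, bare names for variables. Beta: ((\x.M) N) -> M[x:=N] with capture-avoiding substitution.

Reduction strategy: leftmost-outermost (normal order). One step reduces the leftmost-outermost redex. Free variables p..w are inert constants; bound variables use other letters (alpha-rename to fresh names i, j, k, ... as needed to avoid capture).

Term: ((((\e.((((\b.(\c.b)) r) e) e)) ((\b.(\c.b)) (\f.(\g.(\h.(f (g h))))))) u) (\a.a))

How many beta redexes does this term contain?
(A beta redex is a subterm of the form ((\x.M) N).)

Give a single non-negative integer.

Term: ((((\e.((((\b.(\c.b)) r) e) e)) ((\b.(\c.b)) (\f.(\g.(\h.(f (g h))))))) u) (\a.a))
  Redex: ((\e.((((\b.(\c.b)) r) e) e)) ((\b.(\c.b)) (\f.(\g.(\h.(f (g h)))))))
  Redex: ((\b.(\c.b)) r)
  Redex: ((\b.(\c.b)) (\f.(\g.(\h.(f (g h))))))
Total redexes: 3

Answer: 3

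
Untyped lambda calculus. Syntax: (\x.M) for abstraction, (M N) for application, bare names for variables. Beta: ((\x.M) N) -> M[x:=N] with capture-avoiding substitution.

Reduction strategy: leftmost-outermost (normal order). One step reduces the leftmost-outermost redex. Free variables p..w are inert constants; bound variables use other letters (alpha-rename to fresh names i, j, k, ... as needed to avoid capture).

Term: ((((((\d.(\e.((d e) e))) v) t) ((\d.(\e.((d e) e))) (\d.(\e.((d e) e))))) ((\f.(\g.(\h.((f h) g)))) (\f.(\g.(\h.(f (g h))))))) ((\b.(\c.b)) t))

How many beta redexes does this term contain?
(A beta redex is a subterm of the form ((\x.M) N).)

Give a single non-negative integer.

Term: ((((((\d.(\e.((d e) e))) v) t) ((\d.(\e.((d e) e))) (\d.(\e.((d e) e))))) ((\f.(\g.(\h.((f h) g)))) (\f.(\g.(\h.(f (g h))))))) ((\b.(\c.b)) t))
  Redex: ((\d.(\e.((d e) e))) v)
  Redex: ((\d.(\e.((d e) e))) (\d.(\e.((d e) e))))
  Redex: ((\f.(\g.(\h.((f h) g)))) (\f.(\g.(\h.(f (g h))))))
  Redex: ((\b.(\c.b)) t)
Total redexes: 4

Answer: 4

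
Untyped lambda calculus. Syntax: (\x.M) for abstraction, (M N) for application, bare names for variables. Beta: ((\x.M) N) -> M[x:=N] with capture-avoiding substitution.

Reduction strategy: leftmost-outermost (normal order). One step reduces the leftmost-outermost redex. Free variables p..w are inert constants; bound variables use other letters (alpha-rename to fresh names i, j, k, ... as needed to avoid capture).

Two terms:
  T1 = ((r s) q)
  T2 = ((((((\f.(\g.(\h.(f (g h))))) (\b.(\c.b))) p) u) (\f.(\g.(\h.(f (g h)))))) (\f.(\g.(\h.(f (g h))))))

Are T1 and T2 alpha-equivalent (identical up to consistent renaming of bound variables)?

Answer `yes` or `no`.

Answer: no

Derivation:
Term 1: ((r s) q)
Term 2: ((((((\f.(\g.(\h.(f (g h))))) (\b.(\c.b))) p) u) (\f.(\g.(\h.(f (g h)))))) (\f.(\g.(\h.(f (g h))))))
Alpha-equivalence: compare structure up to binder renaming.
Result: False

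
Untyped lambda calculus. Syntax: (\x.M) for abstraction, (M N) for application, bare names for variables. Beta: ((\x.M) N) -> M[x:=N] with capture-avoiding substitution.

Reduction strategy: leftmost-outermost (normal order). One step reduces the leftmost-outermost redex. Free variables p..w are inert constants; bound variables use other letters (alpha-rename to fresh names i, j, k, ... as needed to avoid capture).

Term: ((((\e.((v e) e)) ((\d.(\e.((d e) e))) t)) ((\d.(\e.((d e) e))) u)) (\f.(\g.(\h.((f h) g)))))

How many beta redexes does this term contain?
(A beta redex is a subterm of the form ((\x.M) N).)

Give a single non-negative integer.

Answer: 3

Derivation:
Term: ((((\e.((v e) e)) ((\d.(\e.((d e) e))) t)) ((\d.(\e.((d e) e))) u)) (\f.(\g.(\h.((f h) g)))))
  Redex: ((\e.((v e) e)) ((\d.(\e.((d e) e))) t))
  Redex: ((\d.(\e.((d e) e))) t)
  Redex: ((\d.(\e.((d e) e))) u)
Total redexes: 3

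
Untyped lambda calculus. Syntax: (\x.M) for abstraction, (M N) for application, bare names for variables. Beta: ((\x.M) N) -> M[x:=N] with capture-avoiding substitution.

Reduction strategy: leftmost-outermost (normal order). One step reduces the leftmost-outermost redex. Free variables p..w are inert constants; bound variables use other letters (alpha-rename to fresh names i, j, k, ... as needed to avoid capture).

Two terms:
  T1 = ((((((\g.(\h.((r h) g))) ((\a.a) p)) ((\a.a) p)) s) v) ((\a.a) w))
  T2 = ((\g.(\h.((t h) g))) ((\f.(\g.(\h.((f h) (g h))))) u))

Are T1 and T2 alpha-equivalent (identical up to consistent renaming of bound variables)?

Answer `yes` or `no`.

Term 1: ((((((\g.(\h.((r h) g))) ((\a.a) p)) ((\a.a) p)) s) v) ((\a.a) w))
Term 2: ((\g.(\h.((t h) g))) ((\f.(\g.(\h.((f h) (g h))))) u))
Alpha-equivalence: compare structure up to binder renaming.
Result: False

Answer: no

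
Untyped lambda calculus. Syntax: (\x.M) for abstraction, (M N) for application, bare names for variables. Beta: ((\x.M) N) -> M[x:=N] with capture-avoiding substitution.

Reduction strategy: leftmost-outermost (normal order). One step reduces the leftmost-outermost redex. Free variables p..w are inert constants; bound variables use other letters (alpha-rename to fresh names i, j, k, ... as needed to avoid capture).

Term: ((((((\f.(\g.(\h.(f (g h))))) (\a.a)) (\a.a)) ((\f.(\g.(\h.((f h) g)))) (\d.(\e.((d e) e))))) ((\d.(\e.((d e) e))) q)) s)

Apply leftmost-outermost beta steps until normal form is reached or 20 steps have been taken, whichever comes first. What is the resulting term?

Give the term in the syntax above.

Step 0: ((((((\f.(\g.(\h.(f (g h))))) (\a.a)) (\a.a)) ((\f.(\g.(\h.((f h) g)))) (\d.(\e.((d e) e))))) ((\d.(\e.((d e) e))) q)) s)
Step 1: (((((\g.(\h.((\a.a) (g h)))) (\a.a)) ((\f.(\g.(\h.((f h) g)))) (\d.(\e.((d e) e))))) ((\d.(\e.((d e) e))) q)) s)
Step 2: ((((\h.((\a.a) ((\a.a) h))) ((\f.(\g.(\h.((f h) g)))) (\d.(\e.((d e) e))))) ((\d.(\e.((d e) e))) q)) s)
Step 3: ((((\a.a) ((\a.a) ((\f.(\g.(\h.((f h) g)))) (\d.(\e.((d e) e)))))) ((\d.(\e.((d e) e))) q)) s)
Step 4: ((((\a.a) ((\f.(\g.(\h.((f h) g)))) (\d.(\e.((d e) e))))) ((\d.(\e.((d e) e))) q)) s)
Step 5: ((((\f.(\g.(\h.((f h) g)))) (\d.(\e.((d e) e)))) ((\d.(\e.((d e) e))) q)) s)
Step 6: (((\g.(\h.(((\d.(\e.((d e) e))) h) g))) ((\d.(\e.((d e) e))) q)) s)
Step 7: ((\h.(((\d.(\e.((d e) e))) h) ((\d.(\e.((d e) e))) q))) s)
Step 8: (((\d.(\e.((d e) e))) s) ((\d.(\e.((d e) e))) q))
Step 9: ((\e.((s e) e)) ((\d.(\e.((d e) e))) q))
Step 10: ((s ((\d.(\e.((d e) e))) q)) ((\d.(\e.((d e) e))) q))
Step 11: ((s (\e.((q e) e))) ((\d.(\e.((d e) e))) q))
Step 12: ((s (\e.((q e) e))) (\e.((q e) e)))

Answer: ((s (\e.((q e) e))) (\e.((q e) e)))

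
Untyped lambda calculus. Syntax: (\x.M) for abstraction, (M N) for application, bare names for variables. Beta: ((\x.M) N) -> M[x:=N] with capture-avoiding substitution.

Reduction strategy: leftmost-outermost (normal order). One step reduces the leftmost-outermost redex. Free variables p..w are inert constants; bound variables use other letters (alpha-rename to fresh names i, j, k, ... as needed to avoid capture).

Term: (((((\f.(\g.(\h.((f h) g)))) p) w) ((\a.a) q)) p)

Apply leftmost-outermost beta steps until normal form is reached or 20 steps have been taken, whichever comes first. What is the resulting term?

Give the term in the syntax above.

Step 0: (((((\f.(\g.(\h.((f h) g)))) p) w) ((\a.a) q)) p)
Step 1: ((((\g.(\h.((p h) g))) w) ((\a.a) q)) p)
Step 2: (((\h.((p h) w)) ((\a.a) q)) p)
Step 3: (((p ((\a.a) q)) w) p)
Step 4: (((p q) w) p)

Answer: (((p q) w) p)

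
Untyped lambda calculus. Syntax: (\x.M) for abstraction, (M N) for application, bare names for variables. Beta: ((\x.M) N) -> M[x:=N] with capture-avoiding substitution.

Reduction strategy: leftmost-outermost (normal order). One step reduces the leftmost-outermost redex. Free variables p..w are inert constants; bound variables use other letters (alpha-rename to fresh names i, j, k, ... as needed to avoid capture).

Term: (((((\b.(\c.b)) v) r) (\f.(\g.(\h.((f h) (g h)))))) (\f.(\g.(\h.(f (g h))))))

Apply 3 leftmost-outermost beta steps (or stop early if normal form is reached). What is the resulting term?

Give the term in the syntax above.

Answer: ((v (\f.(\g.(\h.((f h) (g h)))))) (\f.(\g.(\h.(f (g h))))))

Derivation:
Step 0: (((((\b.(\c.b)) v) r) (\f.(\g.(\h.((f h) (g h)))))) (\f.(\g.(\h.(f (g h))))))
Step 1: ((((\c.v) r) (\f.(\g.(\h.((f h) (g h)))))) (\f.(\g.(\h.(f (g h))))))
Step 2: ((v (\f.(\g.(\h.((f h) (g h)))))) (\f.(\g.(\h.(f (g h))))))
Step 3: (normal form reached)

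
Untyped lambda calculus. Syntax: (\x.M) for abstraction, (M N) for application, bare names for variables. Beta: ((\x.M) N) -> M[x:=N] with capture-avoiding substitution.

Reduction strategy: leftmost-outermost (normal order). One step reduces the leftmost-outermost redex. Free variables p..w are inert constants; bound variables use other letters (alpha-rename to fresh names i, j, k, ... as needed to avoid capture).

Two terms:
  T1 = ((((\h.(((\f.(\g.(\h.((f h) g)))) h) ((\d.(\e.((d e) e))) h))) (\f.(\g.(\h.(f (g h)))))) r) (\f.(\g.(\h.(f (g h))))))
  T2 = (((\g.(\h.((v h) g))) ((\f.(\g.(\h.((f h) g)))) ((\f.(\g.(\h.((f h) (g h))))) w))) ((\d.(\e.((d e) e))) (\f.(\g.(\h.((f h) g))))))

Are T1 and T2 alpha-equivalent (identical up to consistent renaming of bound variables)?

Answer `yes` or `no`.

Answer: no

Derivation:
Term 1: ((((\h.(((\f.(\g.(\h.((f h) g)))) h) ((\d.(\e.((d e) e))) h))) (\f.(\g.(\h.(f (g h)))))) r) (\f.(\g.(\h.(f (g h))))))
Term 2: (((\g.(\h.((v h) g))) ((\f.(\g.(\h.((f h) g)))) ((\f.(\g.(\h.((f h) (g h))))) w))) ((\d.(\e.((d e) e))) (\f.(\g.(\h.((f h) g))))))
Alpha-equivalence: compare structure up to binder renaming.
Result: False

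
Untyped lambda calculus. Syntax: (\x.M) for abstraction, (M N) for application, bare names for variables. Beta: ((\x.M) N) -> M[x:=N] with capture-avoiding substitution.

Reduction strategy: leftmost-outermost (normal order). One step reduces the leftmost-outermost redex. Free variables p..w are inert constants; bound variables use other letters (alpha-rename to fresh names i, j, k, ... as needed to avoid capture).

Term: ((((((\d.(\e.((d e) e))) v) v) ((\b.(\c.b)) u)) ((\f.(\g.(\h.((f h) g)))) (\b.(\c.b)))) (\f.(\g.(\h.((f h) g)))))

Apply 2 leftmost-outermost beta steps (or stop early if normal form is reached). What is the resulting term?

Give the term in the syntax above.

Step 0: ((((((\d.(\e.((d e) e))) v) v) ((\b.(\c.b)) u)) ((\f.(\g.(\h.((f h) g)))) (\b.(\c.b)))) (\f.(\g.(\h.((f h) g)))))
Step 1: (((((\e.((v e) e)) v) ((\b.(\c.b)) u)) ((\f.(\g.(\h.((f h) g)))) (\b.(\c.b)))) (\f.(\g.(\h.((f h) g)))))
Step 2: (((((v v) v) ((\b.(\c.b)) u)) ((\f.(\g.(\h.((f h) g)))) (\b.(\c.b)))) (\f.(\g.(\h.((f h) g)))))

Answer: (((((v v) v) ((\b.(\c.b)) u)) ((\f.(\g.(\h.((f h) g)))) (\b.(\c.b)))) (\f.(\g.(\h.((f h) g)))))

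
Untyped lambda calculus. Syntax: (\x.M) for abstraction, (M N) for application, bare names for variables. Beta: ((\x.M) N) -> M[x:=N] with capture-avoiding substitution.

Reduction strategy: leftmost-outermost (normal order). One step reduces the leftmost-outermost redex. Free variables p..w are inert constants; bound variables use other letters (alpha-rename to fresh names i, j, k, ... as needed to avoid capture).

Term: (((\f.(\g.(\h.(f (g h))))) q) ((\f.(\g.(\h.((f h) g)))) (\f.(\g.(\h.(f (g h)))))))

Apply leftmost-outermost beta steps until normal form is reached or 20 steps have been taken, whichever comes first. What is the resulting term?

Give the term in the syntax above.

Answer: (\h.(q (\i.(\j.(i (h j))))))

Derivation:
Step 0: (((\f.(\g.(\h.(f (g h))))) q) ((\f.(\g.(\h.((f h) g)))) (\f.(\g.(\h.(f (g h)))))))
Step 1: ((\g.(\h.(q (g h)))) ((\f.(\g.(\h.((f h) g)))) (\f.(\g.(\h.(f (g h)))))))
Step 2: (\h.(q (((\f.(\g.(\h.((f h) g)))) (\f.(\g.(\h.(f (g h)))))) h)))
Step 3: (\h.(q ((\g.(\h.(((\f.(\g.(\h.(f (g h))))) h) g))) h)))
Step 4: (\h.(q (\i.(((\f.(\g.(\h.(f (g h))))) i) h))))
Step 5: (\h.(q (\i.((\g.(\h.(i (g h)))) h))))
Step 6: (\h.(q (\i.(\j.(i (h j))))))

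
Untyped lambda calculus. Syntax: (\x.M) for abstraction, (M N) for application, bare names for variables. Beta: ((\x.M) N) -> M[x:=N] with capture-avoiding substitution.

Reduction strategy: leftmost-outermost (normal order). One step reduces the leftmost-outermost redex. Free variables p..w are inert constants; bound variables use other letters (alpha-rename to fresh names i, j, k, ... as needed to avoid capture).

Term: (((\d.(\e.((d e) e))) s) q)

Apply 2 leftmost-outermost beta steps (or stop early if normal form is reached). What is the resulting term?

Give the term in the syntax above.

Step 0: (((\d.(\e.((d e) e))) s) q)
Step 1: ((\e.((s e) e)) q)
Step 2: ((s q) q)

Answer: ((s q) q)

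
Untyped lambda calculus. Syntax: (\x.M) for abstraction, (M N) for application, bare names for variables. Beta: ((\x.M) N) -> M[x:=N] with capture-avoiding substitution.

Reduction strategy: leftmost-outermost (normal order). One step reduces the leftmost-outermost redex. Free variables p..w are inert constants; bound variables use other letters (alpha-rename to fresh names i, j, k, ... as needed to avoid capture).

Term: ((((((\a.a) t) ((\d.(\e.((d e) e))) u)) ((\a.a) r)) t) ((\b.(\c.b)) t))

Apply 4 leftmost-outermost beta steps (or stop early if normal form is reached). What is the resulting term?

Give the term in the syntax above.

Step 0: ((((((\a.a) t) ((\d.(\e.((d e) e))) u)) ((\a.a) r)) t) ((\b.(\c.b)) t))
Step 1: ((((t ((\d.(\e.((d e) e))) u)) ((\a.a) r)) t) ((\b.(\c.b)) t))
Step 2: ((((t (\e.((u e) e))) ((\a.a) r)) t) ((\b.(\c.b)) t))
Step 3: ((((t (\e.((u e) e))) r) t) ((\b.(\c.b)) t))
Step 4: ((((t (\e.((u e) e))) r) t) (\c.t))

Answer: ((((t (\e.((u e) e))) r) t) (\c.t))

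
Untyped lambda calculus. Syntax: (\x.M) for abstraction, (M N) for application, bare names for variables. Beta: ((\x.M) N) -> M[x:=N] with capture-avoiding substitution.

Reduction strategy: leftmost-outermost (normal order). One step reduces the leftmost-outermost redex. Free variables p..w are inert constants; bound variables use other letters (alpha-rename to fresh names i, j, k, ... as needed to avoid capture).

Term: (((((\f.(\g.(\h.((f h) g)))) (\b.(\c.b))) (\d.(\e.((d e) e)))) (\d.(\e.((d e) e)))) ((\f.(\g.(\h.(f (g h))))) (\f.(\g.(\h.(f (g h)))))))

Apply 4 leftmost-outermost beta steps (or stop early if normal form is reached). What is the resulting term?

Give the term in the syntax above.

Answer: (((\c.(\d.(\e.((d e) e)))) (\d.(\e.((d e) e)))) ((\f.(\g.(\h.(f (g h))))) (\f.(\g.(\h.(f (g h)))))))

Derivation:
Step 0: (((((\f.(\g.(\h.((f h) g)))) (\b.(\c.b))) (\d.(\e.((d e) e)))) (\d.(\e.((d e) e)))) ((\f.(\g.(\h.(f (g h))))) (\f.(\g.(\h.(f (g h)))))))
Step 1: ((((\g.(\h.(((\b.(\c.b)) h) g))) (\d.(\e.((d e) e)))) (\d.(\e.((d e) e)))) ((\f.(\g.(\h.(f (g h))))) (\f.(\g.(\h.(f (g h)))))))
Step 2: (((\h.(((\b.(\c.b)) h) (\d.(\e.((d e) e))))) (\d.(\e.((d e) e)))) ((\f.(\g.(\h.(f (g h))))) (\f.(\g.(\h.(f (g h)))))))
Step 3: ((((\b.(\c.b)) (\d.(\e.((d e) e)))) (\d.(\e.((d e) e)))) ((\f.(\g.(\h.(f (g h))))) (\f.(\g.(\h.(f (g h)))))))
Step 4: (((\c.(\d.(\e.((d e) e)))) (\d.(\e.((d e) e)))) ((\f.(\g.(\h.(f (g h))))) (\f.(\g.(\h.(f (g h)))))))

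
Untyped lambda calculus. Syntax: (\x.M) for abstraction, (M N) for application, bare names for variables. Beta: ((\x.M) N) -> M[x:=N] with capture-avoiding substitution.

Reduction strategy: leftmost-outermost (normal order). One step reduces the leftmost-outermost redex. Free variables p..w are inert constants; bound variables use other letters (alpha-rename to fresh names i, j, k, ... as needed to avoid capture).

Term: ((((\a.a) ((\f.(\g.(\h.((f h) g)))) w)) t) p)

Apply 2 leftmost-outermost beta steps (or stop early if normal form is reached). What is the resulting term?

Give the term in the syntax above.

Step 0: ((((\a.a) ((\f.(\g.(\h.((f h) g)))) w)) t) p)
Step 1: ((((\f.(\g.(\h.((f h) g)))) w) t) p)
Step 2: (((\g.(\h.((w h) g))) t) p)

Answer: (((\g.(\h.((w h) g))) t) p)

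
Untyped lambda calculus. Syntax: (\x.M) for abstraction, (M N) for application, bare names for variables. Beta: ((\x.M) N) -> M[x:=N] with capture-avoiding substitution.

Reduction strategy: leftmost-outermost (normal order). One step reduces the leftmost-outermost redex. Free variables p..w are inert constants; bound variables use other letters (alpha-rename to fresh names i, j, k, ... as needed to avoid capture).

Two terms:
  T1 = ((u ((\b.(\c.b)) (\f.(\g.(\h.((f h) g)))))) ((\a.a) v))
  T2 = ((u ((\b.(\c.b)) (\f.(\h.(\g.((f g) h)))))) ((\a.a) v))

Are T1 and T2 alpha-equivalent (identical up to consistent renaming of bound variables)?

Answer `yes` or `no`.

Term 1: ((u ((\b.(\c.b)) (\f.(\g.(\h.((f h) g)))))) ((\a.a) v))
Term 2: ((u ((\b.(\c.b)) (\f.(\h.(\g.((f g) h)))))) ((\a.a) v))
Alpha-equivalence: compare structure up to binder renaming.
Result: True

Answer: yes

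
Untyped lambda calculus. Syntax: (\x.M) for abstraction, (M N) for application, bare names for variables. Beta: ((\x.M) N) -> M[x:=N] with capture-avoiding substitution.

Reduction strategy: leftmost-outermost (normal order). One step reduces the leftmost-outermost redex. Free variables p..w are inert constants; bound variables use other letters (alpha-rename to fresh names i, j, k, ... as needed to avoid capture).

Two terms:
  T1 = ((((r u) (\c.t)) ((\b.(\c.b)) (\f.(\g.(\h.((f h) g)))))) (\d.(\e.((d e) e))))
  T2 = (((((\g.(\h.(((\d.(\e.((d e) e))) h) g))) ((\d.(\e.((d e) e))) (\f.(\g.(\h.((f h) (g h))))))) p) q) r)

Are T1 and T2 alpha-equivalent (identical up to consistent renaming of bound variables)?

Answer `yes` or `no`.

Answer: no

Derivation:
Term 1: ((((r u) (\c.t)) ((\b.(\c.b)) (\f.(\g.(\h.((f h) g)))))) (\d.(\e.((d e) e))))
Term 2: (((((\g.(\h.(((\d.(\e.((d e) e))) h) g))) ((\d.(\e.((d e) e))) (\f.(\g.(\h.((f h) (g h))))))) p) q) r)
Alpha-equivalence: compare structure up to binder renaming.
Result: False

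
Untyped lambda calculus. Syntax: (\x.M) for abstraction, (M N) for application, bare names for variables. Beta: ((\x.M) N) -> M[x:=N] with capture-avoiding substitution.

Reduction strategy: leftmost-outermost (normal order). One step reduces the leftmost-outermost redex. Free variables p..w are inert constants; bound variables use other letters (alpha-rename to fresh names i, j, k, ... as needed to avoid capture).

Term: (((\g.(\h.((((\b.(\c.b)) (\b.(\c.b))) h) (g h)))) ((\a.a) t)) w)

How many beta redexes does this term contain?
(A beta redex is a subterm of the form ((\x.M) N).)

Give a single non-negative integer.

Term: (((\g.(\h.((((\b.(\c.b)) (\b.(\c.b))) h) (g h)))) ((\a.a) t)) w)
  Redex: ((\g.(\h.((((\b.(\c.b)) (\b.(\c.b))) h) (g h)))) ((\a.a) t))
  Redex: ((\b.(\c.b)) (\b.(\c.b)))
  Redex: ((\a.a) t)
Total redexes: 3

Answer: 3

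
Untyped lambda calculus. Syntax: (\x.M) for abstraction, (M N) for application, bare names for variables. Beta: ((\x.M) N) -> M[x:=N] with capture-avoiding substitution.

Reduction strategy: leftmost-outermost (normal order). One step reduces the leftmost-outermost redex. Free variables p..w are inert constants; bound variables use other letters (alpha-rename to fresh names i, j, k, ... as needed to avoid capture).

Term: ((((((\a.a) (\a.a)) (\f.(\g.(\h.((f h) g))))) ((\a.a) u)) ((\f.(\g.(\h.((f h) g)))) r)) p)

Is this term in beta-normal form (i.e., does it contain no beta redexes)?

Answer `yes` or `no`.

Term: ((((((\a.a) (\a.a)) (\f.(\g.(\h.((f h) g))))) ((\a.a) u)) ((\f.(\g.(\h.((f h) g)))) r)) p)
Found 3 beta redex(es).

Answer: no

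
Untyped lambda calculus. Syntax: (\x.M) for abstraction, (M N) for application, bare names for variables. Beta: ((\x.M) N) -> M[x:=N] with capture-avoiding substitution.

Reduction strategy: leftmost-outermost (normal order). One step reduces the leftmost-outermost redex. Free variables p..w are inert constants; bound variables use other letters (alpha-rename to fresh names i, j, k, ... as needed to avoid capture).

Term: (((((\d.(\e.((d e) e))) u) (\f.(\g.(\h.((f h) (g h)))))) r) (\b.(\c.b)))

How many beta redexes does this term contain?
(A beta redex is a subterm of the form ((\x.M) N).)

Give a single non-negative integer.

Answer: 1

Derivation:
Term: (((((\d.(\e.((d e) e))) u) (\f.(\g.(\h.((f h) (g h)))))) r) (\b.(\c.b)))
  Redex: ((\d.(\e.((d e) e))) u)
Total redexes: 1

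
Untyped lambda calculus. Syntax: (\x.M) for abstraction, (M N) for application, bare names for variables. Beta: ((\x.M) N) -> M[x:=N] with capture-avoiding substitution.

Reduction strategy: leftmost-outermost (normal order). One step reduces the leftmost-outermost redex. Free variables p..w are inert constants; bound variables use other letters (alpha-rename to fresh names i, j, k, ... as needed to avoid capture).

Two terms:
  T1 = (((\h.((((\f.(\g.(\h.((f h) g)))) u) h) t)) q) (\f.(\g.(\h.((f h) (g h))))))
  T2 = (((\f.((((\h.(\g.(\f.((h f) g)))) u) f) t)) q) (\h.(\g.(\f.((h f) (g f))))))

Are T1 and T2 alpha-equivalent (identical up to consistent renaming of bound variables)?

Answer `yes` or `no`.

Answer: yes

Derivation:
Term 1: (((\h.((((\f.(\g.(\h.((f h) g)))) u) h) t)) q) (\f.(\g.(\h.((f h) (g h))))))
Term 2: (((\f.((((\h.(\g.(\f.((h f) g)))) u) f) t)) q) (\h.(\g.(\f.((h f) (g f))))))
Alpha-equivalence: compare structure up to binder renaming.
Result: True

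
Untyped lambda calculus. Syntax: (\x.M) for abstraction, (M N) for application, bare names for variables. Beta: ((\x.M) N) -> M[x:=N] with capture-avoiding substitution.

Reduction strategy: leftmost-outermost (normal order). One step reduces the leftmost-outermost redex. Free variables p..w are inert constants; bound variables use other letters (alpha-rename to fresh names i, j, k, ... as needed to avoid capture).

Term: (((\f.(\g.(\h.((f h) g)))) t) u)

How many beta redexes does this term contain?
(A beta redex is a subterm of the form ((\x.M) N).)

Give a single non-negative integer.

Term: (((\f.(\g.(\h.((f h) g)))) t) u)
  Redex: ((\f.(\g.(\h.((f h) g)))) t)
Total redexes: 1

Answer: 1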